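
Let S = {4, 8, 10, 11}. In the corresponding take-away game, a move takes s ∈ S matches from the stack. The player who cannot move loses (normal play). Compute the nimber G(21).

1

n :  0  1  2  3  4  5  6  7  8  9 10 11 12 13 14 15 16 17 18 19 20 21
G :  0  0  0  0  1  1  1  1  2  2  2  2  3  3  3  0  0  0  0  1  1  1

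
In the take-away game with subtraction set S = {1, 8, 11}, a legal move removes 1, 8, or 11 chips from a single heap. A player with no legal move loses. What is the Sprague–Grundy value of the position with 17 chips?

1

n :  0  1  2  3  4  5  6  7  8  9 10 11 12 13 14 15 16 17
G :  0  1  0  1  0  1  0  1  2  0  1  2  3  2  3  2  0  1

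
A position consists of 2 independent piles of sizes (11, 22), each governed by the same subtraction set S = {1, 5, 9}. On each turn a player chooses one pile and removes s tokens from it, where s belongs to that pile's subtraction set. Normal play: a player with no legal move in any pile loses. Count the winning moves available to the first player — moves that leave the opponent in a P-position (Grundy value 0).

6

All piles use S = {1, 5, 9}:
n :  0  1  2  3  4  5  6  7  8  9 10 11 12 13 14 15 16 17 18 19 20 21 22
G :  0  1  0  1  0  1  0  1  0  1  0  1  0  1  0  1  0  1  0  1  0  1  0
Pile A: G(11) = 1.
Pile B: G(22) = 0.
Combined Grundy value = 1 ⊕ 0 = 1.
A winning move leaves total XOR = 0, i.e. changes one component's Grundy value g to g ⊕ X where X is the current total.
Pile A: need g' = 1⊕1 = 0. Options: 11−1→G=0, 11−5→G=0, 11−9→G=0. Hits: 3.
Pile B: need g' = 0⊕1 = 1. Options: 22−1→G=1, 22−5→G=1, 22−9→G=1. Hits: 3.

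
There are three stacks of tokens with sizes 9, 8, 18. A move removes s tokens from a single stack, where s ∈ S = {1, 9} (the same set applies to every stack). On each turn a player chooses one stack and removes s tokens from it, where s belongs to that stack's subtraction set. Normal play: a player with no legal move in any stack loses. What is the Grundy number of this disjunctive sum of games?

1

All stacks use S = {1, 9}:
G(0) = 0
G(1) = mex{0} = 1
G(2) = mex{1} = 0
G(3) = mex{0} = 1
G(4) = mex{1} = 0
G(5) = mex{0} = 1
G(6) = mex{1} = 0
G(7) = mex{0} = 1
G(8) = mex{1} = 0
G(9) = mex{0,0} = 1
G(10) = mex{1,1} = 0
G(11) = mex{0,0} = 1
G(12) = mex{1,1} = 0
G(13) = mex{0,0} = 1
G(14) = mex{1,1} = 0
G(15) = mex{0,0} = 1
G(16) = mex{1,1} = 0
G(17) = mex{0,0} = 1
G(18) = mex{1,1} = 0
Stack A: G(9) = 1.
Stack B: G(8) = 0.
Stack C: G(18) = 0.
Combined Grundy value = 1 ⊕ 0 ⊕ 0 = 1.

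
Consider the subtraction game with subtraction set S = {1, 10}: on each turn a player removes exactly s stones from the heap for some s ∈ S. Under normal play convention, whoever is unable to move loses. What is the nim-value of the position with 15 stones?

n :  0  1  2  3  4  5  6  7  8  9 10 11 12 13 14 15
G :  0  1  0  1  0  1  0  1  0  1  2  0  1  0  1  0

0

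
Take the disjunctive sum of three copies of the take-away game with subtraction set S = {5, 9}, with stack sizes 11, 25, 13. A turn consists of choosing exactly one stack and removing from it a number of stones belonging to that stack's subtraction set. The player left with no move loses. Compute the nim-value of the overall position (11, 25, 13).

2

All stacks use S = {5, 9}:
n :  0  1  2  3  4  5  6  7  8  9 10 11 12 13 14 15 16 17 18 19 20 21 22 23 24 25
G :  0  0  0  0  0  1  1  1  1  1  2  2  2  2  0  0  0  0  0  1  1  1  1  1  2  2
Stack A: G(11) = 2.
Stack B: G(25) = 2.
Stack C: G(13) = 2.
Combined Grundy value = 2 ⊕ 2 ⊕ 2 = 2.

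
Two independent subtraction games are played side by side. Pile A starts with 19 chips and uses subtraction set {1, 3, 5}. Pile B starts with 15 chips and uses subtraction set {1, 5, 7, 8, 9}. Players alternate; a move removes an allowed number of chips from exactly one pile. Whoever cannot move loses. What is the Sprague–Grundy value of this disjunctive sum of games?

2

Pile A, S = {1, 3, 5}:
G(0) = 0
G(1) = mex{0} = 1
G(2) = mex{1} = 0
G(3) = mex{0,0} = 1
G(4) = mex{1,1} = 0
G(5) = mex{0,0,0} = 1
G(6) = mex{1,1,1} = 0
G(7) = mex{0,0,0} = 1
G(8) = mex{1,1,1} = 0
G(9) = mex{0,0,0} = 1
G(10) = mex{1,1,1} = 0
G(11) = mex{0,0,0} = 1
G(12) = mex{1,1,1} = 0
G(13) = mex{0,0,0} = 1
G(14) = mex{1,1,1} = 0
G(15) = mex{0,0,0} = 1
G(16) = mex{1,1,1} = 0
G(17) = mex{0,0,0} = 1
G(18) = mex{1,1,1} = 0
G(19) = mex{0,0,0} = 1
G_A(19) = 1.
Pile B, S = {1, 5, 7, 8, 9}:
G(0) = 0
G(1) = mex{0} = 1
G(2) = mex{1} = 0
G(3) = mex{0} = 1
G(4) = mex{1} = 0
G(5) = mex{0,0} = 1
G(6) = mex{1,1} = 0
G(7) = mex{0,0,0} = 1
G(8) = mex{1,1,1,0} = 2
G(9) = mex{2,0,0,1,0} = 3
G(10) = mex{3,1,1,0,1} = 2
G(11) = mex{2,0,0,1,0} = 3
G(12) = mex{3,1,1,0,1} = 2
G(13) = mex{2,2,0,1,0} = 3
G(14) = mex{3,3,1,0,1} = 2
G(15) = mex{2,2,2,1,0} = 3
G_B(15) = 3.
Combined Grundy value = 1 ⊕ 3 = 2.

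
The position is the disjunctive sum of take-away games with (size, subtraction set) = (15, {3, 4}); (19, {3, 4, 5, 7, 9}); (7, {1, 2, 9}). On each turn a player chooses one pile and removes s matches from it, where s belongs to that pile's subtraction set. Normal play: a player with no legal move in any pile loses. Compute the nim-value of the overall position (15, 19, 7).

3

Pile A, S = {3, 4}:
n :  0  1  2  3  4  5  6  7  8  9 10 11 12 13 14 15
G :  0  0  0  1  1  1  2  0  0  0  1  1  1  2  0  0
G_A(15) = 0.
Pile B, S = {3, 4, 5, 7, 9}:
n :  0  1  2  3  4  5  6  7  8  9 10 11 12 13 14 15 16 17 18 19
G :  0  0  0  1  1  1  2  2  2  3  3  3  0  0  0  1  1  1  2  2
G_B(19) = 2.
Pile C, S = {1, 2, 9}:
G(0) = 0
G(1) = mex{0} = 1
G(2) = mex{1,0} = 2
G(3) = mex{2,1} = 0
G(4) = mex{0,2} = 1
G(5) = mex{1,0} = 2
G(6) = mex{2,1} = 0
G(7) = mex{0,2} = 1
G_C(7) = 1.
Combined Grundy value = 0 ⊕ 2 ⊕ 1 = 3.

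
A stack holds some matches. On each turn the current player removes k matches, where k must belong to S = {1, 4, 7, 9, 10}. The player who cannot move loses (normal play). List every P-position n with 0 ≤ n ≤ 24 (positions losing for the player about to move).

G(0) = 0
G(1) = mex{0} = 1
G(2) = mex{1} = 0
G(3) = mex{0} = 1
G(4) = mex{1,0} = 2
G(5) = mex{2,1} = 0
G(6) = mex{0,0} = 1
G(7) = mex{1,1,0} = 2
G(8) = mex{2,2,1} = 0
G(9) = mex{0,0,0,0} = 1
G(10) = mex{1,1,1,1,0} = 2
G(11) = mex{2,2,2,0,1} = 3
G(12) = mex{3,0,0,1,0} = 2
G(13) = mex{2,1,1,2,1} = 0
G(14) = mex{0,2,2,0,2} = 1
G(15) = mex{1,3,0,1,0} = 2
G(16) = mex{2,2,1,2,1} = 0
G(17) = mex{0,0,2,0,2} = 1
G(18) = mex{1,1,3,1,0} = 2
G(19) = mex{2,2,2,2,1} = 0
G(20) = mex{0,0,0,3,2} = 1
G(21) = mex{1,1,1,2,3} = 0
G(22) = mex{0,2,2,0,2} = 1
G(23) = mex{1,0,0,1,0} = 2
G(24) = mex{2,1,1,2,1} = 0
P-positions are exactly the n with G(n) = 0.

0, 2, 5, 8, 13, 16, 19, 21, 24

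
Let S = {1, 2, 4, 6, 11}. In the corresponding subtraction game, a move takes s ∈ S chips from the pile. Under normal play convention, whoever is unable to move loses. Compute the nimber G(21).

G(0) = 0
G(1) = mex{0} = 1
G(2) = mex{1,0} = 2
G(3) = mex{2,1} = 0
G(4) = mex{0,2,0} = 1
G(5) = mex{1,0,1} = 2
G(6) = mex{2,1,2,0} = 3
G(7) = mex{3,2,0,1} = 4
G(8) = mex{4,3,1,2} = 0
G(9) = mex{0,4,2,0} = 1
G(10) = mex{1,0,3,1} = 2
G(11) = mex{2,1,4,2,0} = 3
G(12) = mex{3,2,0,3,1} = 4
G(13) = mex{4,3,1,4,2} = 0
G(14) = mex{0,4,2,0,0} = 1
G(15) = mex{1,0,3,1,1} = 2
G(16) = mex{2,1,4,2,2} = 0
G(17) = mex{0,2,0,3,3} = 1
G(18) = mex{1,0,1,4,4} = 2
G(19) = mex{2,1,2,0,0} = 3
G(20) = mex{3,2,0,1,1} = 4
G(21) = mex{4,3,1,2,2} = 0

0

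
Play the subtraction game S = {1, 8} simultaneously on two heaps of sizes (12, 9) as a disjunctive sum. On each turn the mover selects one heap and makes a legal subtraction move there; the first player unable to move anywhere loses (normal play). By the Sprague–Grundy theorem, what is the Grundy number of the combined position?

All heaps use S = {1, 8}:
G(0) = 0
G(1) = mex{0} = 1
G(2) = mex{1} = 0
G(3) = mex{0} = 1
G(4) = mex{1} = 0
G(5) = mex{0} = 1
G(6) = mex{1} = 0
G(7) = mex{0} = 1
G(8) = mex{1,0} = 2
G(9) = mex{2,1} = 0
G(10) = mex{0,0} = 1
G(11) = mex{1,1} = 0
G(12) = mex{0,0} = 1
Heap A: G(12) = 1.
Heap B: G(9) = 0.
Combined Grundy value = 1 ⊕ 0 = 1.

1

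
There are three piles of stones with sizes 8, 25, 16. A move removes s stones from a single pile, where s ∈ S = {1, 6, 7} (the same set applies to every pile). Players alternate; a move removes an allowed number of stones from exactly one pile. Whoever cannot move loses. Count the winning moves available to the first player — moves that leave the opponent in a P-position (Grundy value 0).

3

All piles use S = {1, 6, 7}:
n :  0  1  2  3  4  5  6  7  8  9 10 11 12 13 14 15 16 17 18 19 20 21 22 23 24 25
G :  0  1  0  1  0  1  2  3  2  3  2  3  0  1  0  1  0  1  2  3  2  3  2  3  0  1
Pile A: G(8) = 2.
Pile B: G(25) = 1.
Pile C: G(16) = 0.
Combined Grundy value = 2 ⊕ 1 ⊕ 0 = 3.
A winning move leaves total XOR = 0, i.e. changes one component's Grundy value g to g ⊕ X where X is the current total.
Pile A: need g' = 2⊕3 = 1. Options: 8−1→G=3, 8−6→G=0, 8−7→G=1. Hits: 1.
Pile B: need g' = 1⊕3 = 2. Options: 25−1→G=0, 25−6→G=3, 25−7→G=2. Hits: 1.
Pile C: need g' = 0⊕3 = 3. Options: 16−1→G=1, 16−6→G=2, 16−7→G=3. Hits: 1.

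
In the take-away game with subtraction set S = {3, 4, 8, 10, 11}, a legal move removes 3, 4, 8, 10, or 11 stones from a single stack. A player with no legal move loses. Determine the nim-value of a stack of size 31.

1

n :  0  1  2  3  4  5  6  7  8  9 10 11 12 13 14 15 16 17 18 19 20 21 22 23 24 25 26 27 28 29 30 31
G :  0  0  0  1  1  1  2  0  2  3  1  3  4  2  0  2  0  1  3  1  2  0  2  0  1  3  1  2  0  2  0  1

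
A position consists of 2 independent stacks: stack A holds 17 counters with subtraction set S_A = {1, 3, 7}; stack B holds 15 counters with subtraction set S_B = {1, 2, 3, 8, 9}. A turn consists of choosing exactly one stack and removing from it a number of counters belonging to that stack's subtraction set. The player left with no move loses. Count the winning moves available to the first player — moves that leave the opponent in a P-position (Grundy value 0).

0

Stack A, S = {1, 3, 7}:
n :  0  1  2  3  4  5  6  7  8  9 10 11 12 13 14 15 16 17
G :  0  1  0  1  0  1  0  1  0  1  0  1  0  1  0  1  0  1
G_A(17) = 1.
Stack B, S = {1, 2, 3, 8, 9}:
G(0) = 0
G(1) = mex{0} = 1
G(2) = mex{1,0} = 2
G(3) = mex{2,1,0} = 3
G(4) = mex{3,2,1} = 0
G(5) = mex{0,3,2} = 1
G(6) = mex{1,0,3} = 2
G(7) = mex{2,1,0} = 3
G(8) = mex{3,2,1,0} = 4
G(9) = mex{4,3,2,1,0} = 5
G(10) = mex{5,4,3,2,1} = 0
G(11) = mex{0,5,4,3,2} = 1
G(12) = mex{1,0,5,0,3} = 2
G(13) = mex{2,1,0,1,0} = 3
G(14) = mex{3,2,1,2,1} = 0
G(15) = mex{0,3,2,3,2} = 1
G_B(15) = 1.
Combined Grundy value = 1 ⊕ 1 = 0.
A winning move leaves total XOR = 0, i.e. changes one component's Grundy value g to g ⊕ X where X is the current total.
Stack A: target g' = 1⊕0 = 1, but every legal move changes the Grundy value (mex property), so 0 moves.
Stack B: target g' = 1⊕0 = 1, but every legal move changes the Grundy value (mex property), so 0 moves.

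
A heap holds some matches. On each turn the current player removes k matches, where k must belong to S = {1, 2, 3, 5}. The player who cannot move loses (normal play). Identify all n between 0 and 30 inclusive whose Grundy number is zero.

G(0) = 0
G(1) = mex{0} = 1
G(2) = mex{1,0} = 2
G(3) = mex{2,1,0} = 3
G(4) = mex{3,2,1} = 0
G(5) = mex{0,3,2,0} = 1
G(6) = mex{1,0,3,1} = 2
G(7) = mex{2,1,0,2} = 3
G(8) = mex{3,2,1,3} = 0
G(9) = mex{0,3,2,0} = 1
G(10) = mex{1,0,3,1} = 2
G(11) = mex{2,1,0,2} = 3
G(12) = mex{3,2,1,3} = 0
G(13) = mex{0,3,2,0} = 1
G(14) = mex{1,0,3,1} = 2
G(15) = mex{2,1,0,2} = 3
G(16) = mex{3,2,1,3} = 0
G(17) = mex{0,3,2,0} = 1
G(18) = mex{1,0,3,1} = 2
G(19) = mex{2,1,0,2} = 3
G(20) = mex{3,2,1,3} = 0
G(21) = mex{0,3,2,0} = 1
G(22) = mex{1,0,3,1} = 2
G(23) = mex{2,1,0,2} = 3
G(24) = mex{3,2,1,3} = 0
G(25) = mex{0,3,2,0} = 1
G(26) = mex{1,0,3,1} = 2
G(27) = mex{2,1,0,2} = 3
G(28) = mex{3,2,1,3} = 0
G(29) = mex{0,3,2,0} = 1
G(30) = mex{1,0,3,1} = 2
P-positions are exactly the n with G(n) = 0.

0, 4, 8, 12, 16, 20, 24, 28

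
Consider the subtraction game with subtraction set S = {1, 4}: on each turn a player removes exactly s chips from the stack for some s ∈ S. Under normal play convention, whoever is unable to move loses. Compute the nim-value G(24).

2

G(0) = 0
G(1) = mex{0} = 1
G(2) = mex{1} = 0
G(3) = mex{0} = 1
G(4) = mex{1,0} = 2
G(5) = mex{2,1} = 0
G(6) = mex{0,0} = 1
G(7) = mex{1,1} = 0
G(8) = mex{0,2} = 1
G(9) = mex{1,0} = 2
G(10) = mex{2,1} = 0
G(11) = mex{0,0} = 1
G(12) = mex{1,1} = 0
G(13) = mex{0,2} = 1
G(14) = mex{1,0} = 2
G(15) = mex{2,1} = 0
G(16) = mex{0,0} = 1
G(17) = mex{1,1} = 0
G(18) = mex{0,2} = 1
G(19) = mex{1,0} = 2
G(20) = mex{2,1} = 0
G(21) = mex{0,0} = 1
G(22) = mex{1,1} = 0
G(23) = mex{0,2} = 1
G(24) = mex{1,0} = 2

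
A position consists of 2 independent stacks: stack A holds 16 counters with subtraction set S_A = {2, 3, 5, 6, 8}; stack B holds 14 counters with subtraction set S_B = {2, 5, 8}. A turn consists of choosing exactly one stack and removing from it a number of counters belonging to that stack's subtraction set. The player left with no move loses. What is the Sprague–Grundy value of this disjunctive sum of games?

3

Stack A, S = {2, 3, 5, 6, 8}:
n :  0  1  2  3  4  5  6  7  8  9 10 11 12 13 14 15 16
G :  0  0  1  1  2  2  3  3  4  4  0  0  1  1  2  2  3
G_A(16) = 3.
Stack B, S = {2, 5, 8}:
n :  0  1  2  3  4  5  6  7  8  9 10 11 12 13 14
G :  0  0  1  1  0  2  1  0  2  1  0  0  1  1  0
G_B(14) = 0.
Combined Grundy value = 3 ⊕ 0 = 3.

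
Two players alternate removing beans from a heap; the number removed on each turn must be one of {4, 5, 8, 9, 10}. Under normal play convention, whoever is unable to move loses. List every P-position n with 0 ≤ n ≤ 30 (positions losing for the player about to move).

n :  0  1  2  3  4  5  6  7  8  9 10 11 12 13 14 15 16 17 18 19 20 21 22 23 24 25 26 27 28 29 30
G :  0  0  0  0  1  1  1  1  2  2  2  2  3  3  0  0  0  0  1  1  1  1  2  2  2  2  3  3  0  0  0
P-positions are exactly the n with G(n) = 0.

0, 1, 2, 3, 14, 15, 16, 17, 28, 29, 30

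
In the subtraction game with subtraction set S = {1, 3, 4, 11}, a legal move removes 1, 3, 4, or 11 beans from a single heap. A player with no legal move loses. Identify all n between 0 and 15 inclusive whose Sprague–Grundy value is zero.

G(0) = 0
G(1) = mex{0} = 1
G(2) = mex{1} = 0
G(3) = mex{0,0} = 1
G(4) = mex{1,1,0} = 2
G(5) = mex{2,0,1} = 3
G(6) = mex{3,1,0} = 2
G(7) = mex{2,2,1} = 0
G(8) = mex{0,3,2} = 1
G(9) = mex{1,2,3} = 0
G(10) = mex{0,0,2} = 1
G(11) = mex{1,1,0,0} = 2
G(12) = mex{2,0,1,1} = 3
G(13) = mex{3,1,0,0} = 2
G(14) = mex{2,2,1,1} = 0
G(15) = mex{0,3,2,2} = 1
P-positions are exactly the n with G(n) = 0.

0, 2, 7, 9, 14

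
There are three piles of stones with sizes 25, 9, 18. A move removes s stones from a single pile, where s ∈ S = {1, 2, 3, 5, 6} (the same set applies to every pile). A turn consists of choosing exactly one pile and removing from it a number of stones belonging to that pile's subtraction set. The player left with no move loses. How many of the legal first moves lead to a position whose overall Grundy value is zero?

6

All piles use S = {1, 2, 3, 5, 6}:
G(0) = 0
G(1) = mex{0} = 1
G(2) = mex{1,0} = 2
G(3) = mex{2,1,0} = 3
G(4) = mex{3,2,1} = 0
G(5) = mex{0,3,2,0} = 1
G(6) = mex{1,0,3,1,0} = 2
G(7) = mex{2,1,0,2,1} = 3
G(8) = mex{3,2,1,3,2} = 0
G(9) = mex{0,3,2,0,3} = 1
G(10) = mex{1,0,3,1,0} = 2
G(11) = mex{2,1,0,2,1} = 3
G(12) = mex{3,2,1,3,2} = 0
G(13) = mex{0,3,2,0,3} = 1
G(14) = mex{1,0,3,1,0} = 2
G(15) = mex{2,1,0,2,1} = 3
G(16) = mex{3,2,1,3,2} = 0
G(17) = mex{0,3,2,0,3} = 1
G(18) = mex{1,0,3,1,0} = 2
G(19) = mex{2,1,0,2,1} = 3
G(20) = mex{3,2,1,3,2} = 0
G(21) = mex{0,3,2,0,3} = 1
G(22) = mex{1,0,3,1,0} = 2
G(23) = mex{2,1,0,2,1} = 3
G(24) = mex{3,2,1,3,2} = 0
G(25) = mex{0,3,2,0,3} = 1
Pile A: G(25) = 1.
Pile B: G(9) = 1.
Pile C: G(18) = 2.
Combined Grundy value = 1 ⊕ 1 ⊕ 2 = 2.
A winning move leaves total XOR = 0, i.e. changes one component's Grundy value g to g ⊕ X where X is the current total.
Pile A: need g' = 1⊕2 = 3. Options: 25−1→G=0, 25−2→G=3, 25−3→G=2, 25−5→G=0, 25−6→G=3. Hits: 2.
Pile B: need g' = 1⊕2 = 3. Options: 9−1→G=0, 9−2→G=3, 9−3→G=2, 9−5→G=0, 9−6→G=3. Hits: 2.
Pile C: need g' = 2⊕2 = 0. Options: 18−1→G=1, 18−2→G=0, 18−3→G=3, 18−5→G=1, 18−6→G=0. Hits: 2.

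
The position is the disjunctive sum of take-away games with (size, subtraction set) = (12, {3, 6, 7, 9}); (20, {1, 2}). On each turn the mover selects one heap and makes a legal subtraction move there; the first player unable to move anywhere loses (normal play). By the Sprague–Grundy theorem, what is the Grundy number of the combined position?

2

Heap A, S = {3, 6, 7, 9}:
n :  0  1  2  3  4  5  6  7  8  9 10 11 12
G :  0  0  0  1  1  1  2  2  2  3  3  3  0
G_A(12) = 0.
Heap B, S = {1, 2}:
G(0) = 0
G(1) = mex{0} = 1
G(2) = mex{1,0} = 2
G(3) = mex{2,1} = 0
G(4) = mex{0,2} = 1
G(5) = mex{1,0} = 2
G(6) = mex{2,1} = 0
G(7) = mex{0,2} = 1
G(8) = mex{1,0} = 2
G(9) = mex{2,1} = 0
G(10) = mex{0,2} = 1
G(11) = mex{1,0} = 2
G(12) = mex{2,1} = 0
G(13) = mex{0,2} = 1
G(14) = mex{1,0} = 2
G(15) = mex{2,1} = 0
G(16) = mex{0,2} = 1
G(17) = mex{1,0} = 2
G(18) = mex{2,1} = 0
G(19) = mex{0,2} = 1
G(20) = mex{1,0} = 2
G_B(20) = 2.
Combined Grundy value = 0 ⊕ 2 = 2.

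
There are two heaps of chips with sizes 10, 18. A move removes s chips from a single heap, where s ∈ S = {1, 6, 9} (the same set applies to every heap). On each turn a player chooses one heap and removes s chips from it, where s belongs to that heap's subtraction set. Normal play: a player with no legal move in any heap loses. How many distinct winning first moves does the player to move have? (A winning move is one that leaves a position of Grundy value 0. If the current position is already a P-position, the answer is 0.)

All heaps use S = {1, 6, 9}:
n :  0  1  2  3  4  5  6  7  8  9 10 11 12 13 14 15 16 17 18
G :  0  1  0  1  0  1  2  0  1  2  3  2  0  1  0  1  2  0  1
Heap A: G(10) = 3.
Heap B: G(18) = 1.
Combined Grundy value = 3 ⊕ 1 = 2.
A winning move leaves total XOR = 0, i.e. changes one component's Grundy value g to g ⊕ X where X is the current total.
Heap A: need g' = 3⊕2 = 1. Options: 10−1→G=2, 10−6→G=0, 10−9→G=1. Hits: 1.
Heap B: need g' = 1⊕2 = 3. Options: 18−1→G=0, 18−6→G=0, 18−9→G=2. Hits: 0.

1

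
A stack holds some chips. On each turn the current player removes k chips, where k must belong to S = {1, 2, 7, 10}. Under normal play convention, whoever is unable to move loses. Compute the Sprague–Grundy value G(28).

n :  0  1  2  3  4  5  6  7  8  9 10 11 12 13 14 15 16 17 18 19 20 21 22 23 24 25 26 27 28
G :  0  1  2  0  1  2  0  1  2  0  1  2  0  1  2  0  1  2  0  1  2  0  1  2  0  1  2  0  1

1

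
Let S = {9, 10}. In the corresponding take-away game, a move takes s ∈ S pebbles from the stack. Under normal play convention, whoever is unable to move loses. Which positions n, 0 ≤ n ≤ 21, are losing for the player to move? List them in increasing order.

G(0) = 0
G(1) = mex{} = 0
G(2) = mex{} = 0
G(3) = mex{} = 0
G(4) = mex{} = 0
G(5) = mex{} = 0
G(6) = mex{} = 0
G(7) = mex{} = 0
G(8) = mex{} = 0
G(9) = mex{0} = 1
G(10) = mex{0,0} = 1
G(11) = mex{0,0} = 1
G(12) = mex{0,0} = 1
G(13) = mex{0,0} = 1
G(14) = mex{0,0} = 1
G(15) = mex{0,0} = 1
G(16) = mex{0,0} = 1
G(17) = mex{0,0} = 1
G(18) = mex{1,0} = 2
G(19) = mex{1,1} = 0
G(20) = mex{1,1} = 0
G(21) = mex{1,1} = 0
P-positions are exactly the n with G(n) = 0.

0, 1, 2, 3, 4, 5, 6, 7, 8, 19, 20, 21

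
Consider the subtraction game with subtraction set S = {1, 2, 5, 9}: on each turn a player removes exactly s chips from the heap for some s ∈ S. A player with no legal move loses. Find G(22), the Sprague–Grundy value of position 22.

G(0) = 0
G(1) = mex{0} = 1
G(2) = mex{1,0} = 2
G(3) = mex{2,1} = 0
G(4) = mex{0,2} = 1
G(5) = mex{1,0,0} = 2
G(6) = mex{2,1,1} = 0
G(7) = mex{0,2,2} = 1
G(8) = mex{1,0,0} = 2
G(9) = mex{2,1,1,0} = 3
G(10) = mex{3,2,2,1} = 0
G(11) = mex{0,3,0,2} = 1
G(12) = mex{1,0,1,0} = 2
G(13) = mex{2,1,2,1} = 0
G(14) = mex{0,2,3,2} = 1
G(15) = mex{1,0,0,0} = 2
G(16) = mex{2,1,1,1} = 0
G(17) = mex{0,2,2,2} = 1
G(18) = mex{1,0,0,3} = 2
G(19) = mex{2,1,1,0} = 3
G(20) = mex{3,2,2,1} = 0
G(21) = mex{0,3,0,2} = 1
G(22) = mex{1,0,1,0} = 2

2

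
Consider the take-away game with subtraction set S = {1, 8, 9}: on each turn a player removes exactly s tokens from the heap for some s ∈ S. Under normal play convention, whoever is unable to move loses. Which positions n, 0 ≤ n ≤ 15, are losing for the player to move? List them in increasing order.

0, 2, 4, 6

n :  0  1  2  3  4  5  6  7  8  9 10 11 12 13 14 15
G :  0  1  0  1  0  1  0  1  2  3  2  3  2  3  2  3
P-positions are exactly the n with G(n) = 0.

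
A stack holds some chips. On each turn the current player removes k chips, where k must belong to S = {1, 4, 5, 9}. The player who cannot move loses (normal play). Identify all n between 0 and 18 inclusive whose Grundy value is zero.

0, 2, 8, 10, 16, 18

G(0) = 0
G(1) = mex{0} = 1
G(2) = mex{1} = 0
G(3) = mex{0} = 1
G(4) = mex{1,0} = 2
G(5) = mex{2,1,0} = 3
G(6) = mex{3,0,1} = 2
G(7) = mex{2,1,0} = 3
G(8) = mex{3,2,1} = 0
G(9) = mex{0,3,2,0} = 1
G(10) = mex{1,2,3,1} = 0
G(11) = mex{0,3,2,0} = 1
G(12) = mex{1,0,3,1} = 2
G(13) = mex{2,1,0,2} = 3
G(14) = mex{3,0,1,3} = 2
G(15) = mex{2,1,0,2} = 3
G(16) = mex{3,2,1,3} = 0
G(17) = mex{0,3,2,0} = 1
G(18) = mex{1,2,3,1} = 0
P-positions are exactly the n with G(n) = 0.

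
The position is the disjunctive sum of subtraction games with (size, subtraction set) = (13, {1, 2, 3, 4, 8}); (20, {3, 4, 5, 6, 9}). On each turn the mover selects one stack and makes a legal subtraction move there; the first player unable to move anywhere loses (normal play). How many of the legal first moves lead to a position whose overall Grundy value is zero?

2

Stack A, S = {1, 2, 3, 4, 8}:
n :  0  1  2  3  4  5  6  7  8  9 10 11 12 13
G :  0  1  2  3  4  0  1  2  3  4  0  1  2  3
G_A(13) = 3.
Stack B, S = {3, 4, 5, 6, 9}:
G(0) = 0
G(1) = mex{} = 0
G(2) = mex{} = 0
G(3) = mex{0} = 1
G(4) = mex{0,0} = 1
G(5) = mex{0,0,0} = 1
G(6) = mex{1,0,0,0} = 2
G(7) = mex{1,1,0,0} = 2
G(8) = mex{1,1,1,0} = 2
G(9) = mex{2,1,1,1,0} = 3
G(10) = mex{2,2,1,1,0} = 3
G(11) = mex{2,2,2,1,0} = 3
G(12) = mex{3,2,2,2,1} = 0
G(13) = mex{3,3,2,2,1} = 0
G(14) = mex{3,3,3,2,1} = 0
G(15) = mex{0,3,3,3,2} = 1
G(16) = mex{0,0,3,3,2} = 1
G(17) = mex{0,0,0,3,2} = 1
G(18) = mex{1,0,0,0,3} = 2
G(19) = mex{1,1,0,0,3} = 2
G(20) = mex{1,1,1,0,3} = 2
G_B(20) = 2.
Combined Grundy value = 3 ⊕ 2 = 1.
A winning move leaves total XOR = 0, i.e. changes one component's Grundy value g to g ⊕ X where X is the current total.
Stack A: need g' = 3⊕1 = 2. Options: 13−1→G=2, 13−2→G=1, 13−3→G=0, 13−4→G=4, 13−8→G=0. Hits: 1.
Stack B: need g' = 2⊕1 = 3. Options: 20−3→G=1, 20−4→G=1, 20−5→G=1, 20−6→G=0, 20−9→G=3. Hits: 1.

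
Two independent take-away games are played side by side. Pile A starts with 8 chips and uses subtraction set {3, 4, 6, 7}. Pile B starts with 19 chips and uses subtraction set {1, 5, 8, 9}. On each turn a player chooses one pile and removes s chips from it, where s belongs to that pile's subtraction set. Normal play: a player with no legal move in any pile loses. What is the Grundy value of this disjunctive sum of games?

3

Pile A, S = {3, 4, 6, 7}:
G(0) = 0
G(1) = mex{} = 0
G(2) = mex{} = 0
G(3) = mex{0} = 1
G(4) = mex{0,0} = 1
G(5) = mex{0,0} = 1
G(6) = mex{1,0,0} = 2
G(7) = mex{1,1,0,0} = 2
G(8) = mex{1,1,0,0} = 2
G_A(8) = 2.
Pile B, S = {1, 5, 8, 9}:
G(0) = 0
G(1) = mex{0} = 1
G(2) = mex{1} = 0
G(3) = mex{0} = 1
G(4) = mex{1} = 0
G(5) = mex{0,0} = 1
G(6) = mex{1,1} = 0
G(7) = mex{0,0} = 1
G(8) = mex{1,1,0} = 2
G(9) = mex{2,0,1,0} = 3
G(10) = mex{3,1,0,1} = 2
G(11) = mex{2,0,1,0} = 3
G(12) = mex{3,1,0,1} = 2
G(13) = mex{2,2,1,0} = 3
G(14) = mex{3,3,0,1} = 2
G(15) = mex{2,2,1,0} = 3
G(16) = mex{3,3,2,1} = 0
G(17) = mex{0,2,3,2} = 1
G(18) = mex{1,3,2,3} = 0
G(19) = mex{0,2,3,2} = 1
G_B(19) = 1.
Combined Grundy value = 2 ⊕ 1 = 3.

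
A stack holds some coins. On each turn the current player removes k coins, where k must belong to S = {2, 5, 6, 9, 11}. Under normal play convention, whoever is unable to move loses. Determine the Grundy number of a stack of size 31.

G(0) = 0
G(1) = mex{} = 0
G(2) = mex{0} = 1
G(3) = mex{0} = 1
G(4) = mex{1} = 0
G(5) = mex{1,0} = 2
G(6) = mex{0,0,0} = 1
G(7) = mex{2,1,0} = 3
G(8) = mex{1,1,1} = 0
G(9) = mex{3,0,1,0} = 2
G(10) = mex{0,2,0,0} = 1
G(11) = mex{2,1,2,1,0} = 3
G(12) = mex{1,3,1,1,0} = 2
G(13) = mex{3,0,3,0,1} = 2
G(14) = mex{2,2,0,2,1} = 3
G(15) = mex{2,1,2,1,0} = 3
G(16) = mex{3,3,1,3,2} = 0
G(17) = mex{3,2,3,0,1} = 4
G(18) = mex{0,2,2,2,3} = 1
G(19) = mex{4,3,2,1,0} = 5
G(20) = mex{1,3,3,3,2} = 0
G(21) = mex{5,0,3,2,1} = 4
G(22) = mex{0,4,0,2,3} = 1
G(23) = mex{4,1,4,3,2} = 0
G(24) = mex{1,5,1,3,2} = 0
G(25) = mex{0,0,5,0,3} = 1
G(26) = mex{0,4,0,4,3} = 1
G(27) = mex{1,1,4,1,0} = 2
G(28) = mex{1,0,1,5,4} = 2
G(29) = mex{2,0,0,0,1} = 3
G(30) = mex{2,1,0,4,5} = 3
G(31) = mex{3,1,1,1,0} = 2

2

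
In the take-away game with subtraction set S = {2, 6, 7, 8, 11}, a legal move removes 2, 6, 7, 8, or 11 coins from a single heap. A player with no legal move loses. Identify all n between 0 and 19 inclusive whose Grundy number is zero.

G(0) = 0
G(1) = mex{} = 0
G(2) = mex{0} = 1
G(3) = mex{0} = 1
G(4) = mex{1} = 0
G(5) = mex{1} = 0
G(6) = mex{0,0} = 1
G(7) = mex{0,0,0} = 1
G(8) = mex{1,1,0,0} = 2
G(9) = mex{1,1,1,0} = 2
G(10) = mex{2,0,1,1} = 3
G(11) = mex{2,0,0,1,0} = 3
G(12) = mex{3,1,0,0,0} = 2
G(13) = mex{3,1,1,0,1} = 2
G(14) = mex{2,2,1,1,1} = 0
G(15) = mex{2,2,2,1,0} = 3
G(16) = mex{0,3,2,2,0} = 1
G(17) = mex{3,3,3,2,1} = 0
G(18) = mex{1,2,3,3,1} = 0
G(19) = mex{0,2,2,3,2} = 1
P-positions are exactly the n with G(n) = 0.

0, 1, 4, 5, 14, 17, 18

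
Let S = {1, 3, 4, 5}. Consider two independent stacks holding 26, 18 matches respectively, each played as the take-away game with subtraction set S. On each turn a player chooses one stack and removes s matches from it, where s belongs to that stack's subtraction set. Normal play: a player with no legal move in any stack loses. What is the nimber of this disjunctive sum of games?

All stacks use S = {1, 3, 4, 5}:
G(0) = 0
G(1) = mex{0} = 1
G(2) = mex{1} = 0
G(3) = mex{0,0} = 1
G(4) = mex{1,1,0} = 2
G(5) = mex{2,0,1,0} = 3
G(6) = mex{3,1,0,1} = 2
G(7) = mex{2,2,1,0} = 3
G(8) = mex{3,3,2,1} = 0
G(9) = mex{0,2,3,2} = 1
G(10) = mex{1,3,2,3} = 0
G(11) = mex{0,0,3,2} = 1
G(12) = mex{1,1,0,3} = 2
G(13) = mex{2,0,1,0} = 3
G(14) = mex{3,1,0,1} = 2
G(15) = mex{2,2,1,0} = 3
G(16) = mex{3,3,2,1} = 0
G(17) = mex{0,2,3,2} = 1
G(18) = mex{1,3,2,3} = 0
G(19) = mex{0,0,3,2} = 1
G(20) = mex{1,1,0,3} = 2
G(21) = mex{2,0,1,0} = 3
G(22) = mex{3,1,0,1} = 2
G(23) = mex{2,2,1,0} = 3
G(24) = mex{3,3,2,1} = 0
G(25) = mex{0,2,3,2} = 1
G(26) = mex{1,3,2,3} = 0
Stack A: G(26) = 0.
Stack B: G(18) = 0.
Combined Grundy value = 0 ⊕ 0 = 0.

0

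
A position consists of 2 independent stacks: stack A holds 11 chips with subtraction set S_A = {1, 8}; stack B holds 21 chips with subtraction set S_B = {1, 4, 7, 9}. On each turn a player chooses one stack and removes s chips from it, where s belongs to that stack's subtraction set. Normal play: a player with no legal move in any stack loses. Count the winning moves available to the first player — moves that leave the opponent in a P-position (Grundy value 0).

0

Stack A, S = {1, 8}:
n :  0  1  2  3  4  5  6  7  8  9 10 11
G :  0  1  0  1  0  1  0  1  2  0  1  0
G_A(11) = 0.
Stack B, S = {1, 4, 7, 9}:
G(0) = 0
G(1) = mex{0} = 1
G(2) = mex{1} = 0
G(3) = mex{0} = 1
G(4) = mex{1,0} = 2
G(5) = mex{2,1} = 0
G(6) = mex{0,0} = 1
G(7) = mex{1,1,0} = 2
G(8) = mex{2,2,1} = 0
G(9) = mex{0,0,0,0} = 1
G(10) = mex{1,1,1,1} = 0
G(11) = mex{0,2,2,0} = 1
G(12) = mex{1,0,0,1} = 2
G(13) = mex{2,1,1,2} = 0
G(14) = mex{0,0,2,0} = 1
G(15) = mex{1,1,0,1} = 2
G(16) = mex{2,2,1,2} = 0
G(17) = mex{0,0,0,0} = 1
G(18) = mex{1,1,1,1} = 0
G(19) = mex{0,2,2,0} = 1
G(20) = mex{1,0,0,1} = 2
G(21) = mex{2,1,1,2} = 0
G_B(21) = 0.
Combined Grundy value = 0 ⊕ 0 = 0.
A winning move leaves total XOR = 0, i.e. changes one component's Grundy value g to g ⊕ X where X is the current total.
Stack A: target g' = 0⊕0 = 0, but every legal move changes the Grundy value (mex property), so 0 moves.
Stack B: target g' = 0⊕0 = 0, but every legal move changes the Grundy value (mex property), so 0 moves.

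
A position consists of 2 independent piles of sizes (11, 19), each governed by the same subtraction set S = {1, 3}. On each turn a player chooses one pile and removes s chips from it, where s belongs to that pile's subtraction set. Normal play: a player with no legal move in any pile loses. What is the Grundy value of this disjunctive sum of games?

0

All piles use S = {1, 3}:
n :  0  1  2  3  4  5  6  7  8  9 10 11 12 13 14 15 16 17 18 19
G :  0  1  0  1  0  1  0  1  0  1  0  1  0  1  0  1  0  1  0  1
Pile A: G(11) = 1.
Pile B: G(19) = 1.
Combined Grundy value = 1 ⊕ 1 = 0.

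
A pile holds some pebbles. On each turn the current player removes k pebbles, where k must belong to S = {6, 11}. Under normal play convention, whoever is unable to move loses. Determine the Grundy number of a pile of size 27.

1

n :  0  1  2  3  4  5  6  7  8  9 10 11 12 13 14 15 16 17 18 19 20 21 22 23 24 25 26 27
G :  0  0  0  0  0  0  1  1  1  1  1  1  2  2  2  2  2  0  0  0  0  0  0  1  1  1  1  1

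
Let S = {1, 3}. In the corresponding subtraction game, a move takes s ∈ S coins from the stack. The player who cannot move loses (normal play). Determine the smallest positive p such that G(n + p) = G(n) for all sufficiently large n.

n :  0  1  2  3  4  5  6  7  8  9 10 11 12 13 14
G :  0  1  0  1  0  1  0  1  0  1  0  1  0  1  0
G(n+2) = G(n) holds for n = 0,…,2 (a full window of length max(S) = 3), so the sequence is purely periodic with period 2.

2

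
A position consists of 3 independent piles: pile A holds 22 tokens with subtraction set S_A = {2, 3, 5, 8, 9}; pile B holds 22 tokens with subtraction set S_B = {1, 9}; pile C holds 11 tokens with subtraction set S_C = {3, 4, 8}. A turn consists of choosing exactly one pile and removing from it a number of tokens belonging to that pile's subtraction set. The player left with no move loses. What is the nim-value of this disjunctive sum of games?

Pile A, S = {2, 3, 5, 8, 9}:
n :  0  1  2  3  4  5  6  7  8  9 10 11 12 13 14 15 16 17 18 19 20 21 22
G :  0  0  1  1  2  2  3  0  4  1  3  0  4  1  5  2  2  0  0  1  1  3  2
G_A(22) = 2.
Pile B, S = {1, 9}:
G(0) = 0
G(1) = mex{0} = 1
G(2) = mex{1} = 0
G(3) = mex{0} = 1
G(4) = mex{1} = 0
G(5) = mex{0} = 1
G(6) = mex{1} = 0
G(7) = mex{0} = 1
G(8) = mex{1} = 0
G(9) = mex{0,0} = 1
G(10) = mex{1,1} = 0
G(11) = mex{0,0} = 1
G(12) = mex{1,1} = 0
G(13) = mex{0,0} = 1
G(14) = mex{1,1} = 0
G(15) = mex{0,0} = 1
G(16) = mex{1,1} = 0
G(17) = mex{0,0} = 1
G(18) = mex{1,1} = 0
G(19) = mex{0,0} = 1
G(20) = mex{1,1} = 0
G(21) = mex{0,0} = 1
G(22) = mex{1,1} = 0
G_B(22) = 0.
Pile C, S = {3, 4, 8}:
G(0) = 0
G(1) = mex{} = 0
G(2) = mex{} = 0
G(3) = mex{0} = 1
G(4) = mex{0,0} = 1
G(5) = mex{0,0} = 1
G(6) = mex{1,0} = 2
G(7) = mex{1,1} = 0
G(8) = mex{1,1,0} = 2
G(9) = mex{2,1,0} = 3
G(10) = mex{0,2,0} = 1
G(11) = mex{2,0,1} = 3
G_C(11) = 3.
Combined Grundy value = 2 ⊕ 0 ⊕ 3 = 1.

1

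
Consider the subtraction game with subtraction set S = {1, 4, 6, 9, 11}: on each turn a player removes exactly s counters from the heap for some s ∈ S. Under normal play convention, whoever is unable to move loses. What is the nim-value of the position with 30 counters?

G(0) = 0
G(1) = mex{0} = 1
G(2) = mex{1} = 0
G(3) = mex{0} = 1
G(4) = mex{1,0} = 2
G(5) = mex{2,1} = 0
G(6) = mex{0,0,0} = 1
G(7) = mex{1,1,1} = 0
G(8) = mex{0,2,0} = 1
G(9) = mex{1,0,1,0} = 2
G(10) = mex{2,1,2,1} = 0
G(11) = mex{0,0,0,0,0} = 1
G(12) = mex{1,1,1,1,1} = 0
G(13) = mex{0,2,0,2,0} = 1
G(14) = mex{1,0,1,0,1} = 2
G(15) = mex{2,1,2,1,2} = 0
G(16) = mex{0,0,0,0,0} = 1
G(17) = mex{1,1,1,1,1} = 0
G(18) = mex{0,2,0,2,0} = 1
G(19) = mex{1,0,1,0,1} = 2
G(20) = mex{2,1,2,1,2} = 0
G(21) = mex{0,0,0,0,0} = 1
G(22) = mex{1,1,1,1,1} = 0
G(23) = mex{0,2,0,2,0} = 1
G(24) = mex{1,0,1,0,1} = 2
G(25) = mex{2,1,2,1,2} = 0
G(26) = mex{0,0,0,0,0} = 1
G(27) = mex{1,1,1,1,1} = 0
G(28) = mex{0,2,0,2,0} = 1
G(29) = mex{1,0,1,0,1} = 2
G(30) = mex{2,1,2,1,2} = 0

0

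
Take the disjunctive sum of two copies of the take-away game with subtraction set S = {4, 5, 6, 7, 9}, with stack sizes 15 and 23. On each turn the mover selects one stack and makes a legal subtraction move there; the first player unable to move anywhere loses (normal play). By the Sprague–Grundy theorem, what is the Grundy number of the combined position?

2

All stacks use S = {4, 5, 6, 7, 9}:
G(0) = 0
G(1) = mex{} = 0
G(2) = mex{} = 0
G(3) = mex{} = 0
G(4) = mex{0} = 1
G(5) = mex{0,0} = 1
G(6) = mex{0,0,0} = 1
G(7) = mex{0,0,0,0} = 1
G(8) = mex{1,0,0,0} = 2
G(9) = mex{1,1,0,0,0} = 2
G(10) = mex{1,1,1,0,0} = 2
G(11) = mex{1,1,1,1,0} = 2
G(12) = mex{2,1,1,1,0} = 3
G(13) = mex{2,2,1,1,1} = 0
G(14) = mex{2,2,2,1,1} = 0
G(15) = mex{2,2,2,2,1} = 0
G(16) = mex{3,2,2,2,1} = 0
G(17) = mex{0,3,2,2,2} = 1
G(18) = mex{0,0,3,2,2} = 1
G(19) = mex{0,0,0,3,2} = 1
G(20) = mex{0,0,0,0,2} = 1
G(21) = mex{1,0,0,0,3} = 2
G(22) = mex{1,1,0,0,0} = 2
G(23) = mex{1,1,1,0,0} = 2
Stack A: G(15) = 0.
Stack B: G(23) = 2.
Combined Grundy value = 0 ⊕ 2 = 2.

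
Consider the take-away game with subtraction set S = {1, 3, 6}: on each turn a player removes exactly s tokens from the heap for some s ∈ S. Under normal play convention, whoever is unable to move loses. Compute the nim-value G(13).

0

G(0) = 0
G(1) = mex{0} = 1
G(2) = mex{1} = 0
G(3) = mex{0,0} = 1
G(4) = mex{1,1} = 0
G(5) = mex{0,0} = 1
G(6) = mex{1,1,0} = 2
G(7) = mex{2,0,1} = 3
G(8) = mex{3,1,0} = 2
G(9) = mex{2,2,1} = 0
G(10) = mex{0,3,0} = 1
G(11) = mex{1,2,1} = 0
G(12) = mex{0,0,2} = 1
G(13) = mex{1,1,3} = 0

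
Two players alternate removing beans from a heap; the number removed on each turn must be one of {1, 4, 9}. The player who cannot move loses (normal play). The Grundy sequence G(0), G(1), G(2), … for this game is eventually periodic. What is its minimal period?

5

G(0) = 0
G(1) = mex{0} = 1
G(2) = mex{1} = 0
G(3) = mex{0} = 1
G(4) = mex{1,0} = 2
G(5) = mex{2,1} = 0
G(6) = mex{0,0} = 1
G(7) = mex{1,1} = 0
G(8) = mex{0,2} = 1
G(9) = mex{1,0,0} = 2
G(10) = mex{2,1,1} = 0
G(11) = mex{0,0,0} = 1
G(12) = mex{1,1,1} = 0
G(13) = mex{0,2,2} = 1
G(14) = mex{1,0,0} = 2
G(15) = mex{2,1,1} = 0
G(n+5) = G(n) holds for n = 0,…,8 (a full window of length max(S) = 9), so the sequence is purely periodic with period 5.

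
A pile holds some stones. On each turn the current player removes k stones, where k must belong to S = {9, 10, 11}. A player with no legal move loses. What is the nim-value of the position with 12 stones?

1

n :  0  1  2  3  4  5  6  7  8  9 10 11 12
G :  0  0  0  0  0  0  0  0  0  1  1  1  1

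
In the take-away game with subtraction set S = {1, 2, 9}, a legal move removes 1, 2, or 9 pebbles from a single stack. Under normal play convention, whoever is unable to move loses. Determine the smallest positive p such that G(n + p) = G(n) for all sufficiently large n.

10

G(0) = 0
G(1) = mex{0} = 1
G(2) = mex{1,0} = 2
G(3) = mex{2,1} = 0
G(4) = mex{0,2} = 1
G(5) = mex{1,0} = 2
G(6) = mex{2,1} = 0
G(7) = mex{0,2} = 1
G(8) = mex{1,0} = 2
G(9) = mex{2,1,0} = 3
G(10) = mex{3,2,1} = 0
G(11) = mex{0,3,2} = 1
G(12) = mex{1,0,0} = 2
G(13) = mex{2,1,1} = 0
G(14) = mex{0,2,2} = 1
G(15) = mex{1,0,0} = 2
G(16) = mex{2,1,1} = 0
G(17) = mex{0,2,2} = 1
G(18) = mex{1,0,3} = 2
G(19) = mex{2,1,0} = 3
G(20) = mex{3,2,1} = 0
G(21) = mex{0,3,2} = 1
G(n+10) = G(n) holds for n = 0,…,8 (a full window of length max(S) = 9), so the sequence is purely periodic with period 10.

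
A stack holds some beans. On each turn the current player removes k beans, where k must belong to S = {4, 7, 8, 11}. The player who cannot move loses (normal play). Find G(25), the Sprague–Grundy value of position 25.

n :  0  1  2  3  4  5  6  7  8  9 10 11 12 13 14 15 16 17 18 19 20 21 22 23 24 25
G :  0  0  0  0  1  1  1  1  2  2  2  2  3  3  3  0  0  0  0  1  1  1  1  2  2  2

2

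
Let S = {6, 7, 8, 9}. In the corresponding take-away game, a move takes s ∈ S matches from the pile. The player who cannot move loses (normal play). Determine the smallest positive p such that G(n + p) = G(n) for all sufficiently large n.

15

G(0) = 0
G(1) = mex{} = 0
G(2) = mex{} = 0
G(3) = mex{} = 0
G(4) = mex{} = 0
G(5) = mex{} = 0
G(6) = mex{0} = 1
G(7) = mex{0,0} = 1
G(8) = mex{0,0,0} = 1
G(9) = mex{0,0,0,0} = 1
G(10) = mex{0,0,0,0} = 1
G(11) = mex{0,0,0,0} = 1
G(12) = mex{1,0,0,0} = 2
G(13) = mex{1,1,0,0} = 2
G(14) = mex{1,1,1,0} = 2
G(15) = mex{1,1,1,1} = 0
G(16) = mex{1,1,1,1} = 0
G(17) = mex{1,1,1,1} = 0
G(18) = mex{2,1,1,1} = 0
G(19) = mex{2,2,1,1} = 0
G(20) = mex{2,2,2,1} = 0
G(21) = mex{0,2,2,2} = 1
G(22) = mex{0,0,2,2} = 1
G(23) = mex{0,0,0,2} = 1
G(24) = mex{0,0,0,0} = 1
G(25) = mex{0,0,0,0} = 1
G(26) = mex{0,0,0,0} = 1
G(27) = mex{1,0,0,0} = 2
G(28) = mex{1,1,0,0} = 2
G(29) = mex{1,1,1,0} = 2
G(30) = mex{1,1,1,1} = 0
G(31) = mex{1,1,1,1} = 0
G(n+15) = G(n) holds for n = 0,…,8 (a full window of length max(S) = 9), so the sequence is purely periodic with period 15.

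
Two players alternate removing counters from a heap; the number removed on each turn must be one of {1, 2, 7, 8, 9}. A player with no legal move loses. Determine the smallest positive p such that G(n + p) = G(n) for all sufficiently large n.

G(0) = 0
G(1) = mex{0} = 1
G(2) = mex{1,0} = 2
G(3) = mex{2,1} = 0
G(4) = mex{0,2} = 1
G(5) = mex{1,0} = 2
G(6) = mex{2,1} = 0
G(7) = mex{0,2,0} = 1
G(8) = mex{1,0,1,0} = 2
G(9) = mex{2,1,2,1,0} = 3
G(10) = mex{3,2,0,2,1} = 4
G(11) = mex{4,3,1,0,2} = 5
G(12) = mex{5,4,2,1,0} = 3
G(13) = mex{3,5,0,2,1} = 4
G(14) = mex{4,3,1,0,2} = 5
G(15) = mex{5,4,2,1,0} = 3
G(16) = mex{3,5,3,2,1} = 0
G(17) = mex{0,3,4,3,2} = 1
G(18) = mex{1,0,5,4,3} = 2
G(19) = mex{2,1,3,5,4} = 0
G(20) = mex{0,2,4,3,5} = 1
G(21) = mex{1,0,5,4,3} = 2
G(22) = mex{2,1,3,5,4} = 0
G(23) = mex{0,2,0,3,5} = 1
G(24) = mex{1,0,1,0,3} = 2
G(25) = mex{2,1,2,1,0} = 3
G(26) = mex{3,2,0,2,1} = 4
G(27) = mex{4,3,1,0,2} = 5
G(28) = mex{5,4,2,1,0} = 3
G(29) = mex{3,5,0,2,1} = 4
G(30) = mex{4,3,1,0,2} = 5
G(31) = mex{5,4,2,1,0} = 3
G(32) = mex{3,5,3,2,1} = 0
G(33) = mex{0,3,4,3,2} = 1
G(n+16) = G(n) holds for n = 0,…,8 (a full window of length max(S) = 9), so the sequence is purely periodic with period 16.

16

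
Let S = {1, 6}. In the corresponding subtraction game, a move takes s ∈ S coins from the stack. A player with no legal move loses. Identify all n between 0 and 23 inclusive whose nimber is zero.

G(0) = 0
G(1) = mex{0} = 1
G(2) = mex{1} = 0
G(3) = mex{0} = 1
G(4) = mex{1} = 0
G(5) = mex{0} = 1
G(6) = mex{1,0} = 2
G(7) = mex{2,1} = 0
G(8) = mex{0,0} = 1
G(9) = mex{1,1} = 0
G(10) = mex{0,0} = 1
G(11) = mex{1,1} = 0
G(12) = mex{0,2} = 1
G(13) = mex{1,0} = 2
G(14) = mex{2,1} = 0
G(15) = mex{0,0} = 1
G(16) = mex{1,1} = 0
G(17) = mex{0,0} = 1
G(18) = mex{1,1} = 0
G(19) = mex{0,2} = 1
G(20) = mex{1,0} = 2
G(21) = mex{2,1} = 0
G(22) = mex{0,0} = 1
G(23) = mex{1,1} = 0
P-positions are exactly the n with G(n) = 0.

0, 2, 4, 7, 9, 11, 14, 16, 18, 21, 23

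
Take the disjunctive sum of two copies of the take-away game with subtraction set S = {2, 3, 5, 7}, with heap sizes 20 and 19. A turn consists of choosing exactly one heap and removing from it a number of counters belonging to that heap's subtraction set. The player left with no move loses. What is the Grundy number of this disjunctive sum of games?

All heaps use S = {2, 3, 5, 7}:
G(0) = 0
G(1) = mex{} = 0
G(2) = mex{0} = 1
G(3) = mex{0,0} = 1
G(4) = mex{1,0} = 2
G(5) = mex{1,1,0} = 2
G(6) = mex{2,1,0} = 3
G(7) = mex{2,2,1,0} = 3
G(8) = mex{3,2,1,0} = 4
G(9) = mex{3,3,2,1} = 0
G(10) = mex{4,3,2,1} = 0
G(11) = mex{0,4,3,2} = 1
G(12) = mex{0,0,3,2} = 1
G(13) = mex{1,0,4,3} = 2
G(14) = mex{1,1,0,3} = 2
G(15) = mex{2,1,0,4} = 3
G(16) = mex{2,2,1,0} = 3
G(17) = mex{3,2,1,0} = 4
G(18) = mex{3,3,2,1} = 0
G(19) = mex{4,3,2,1} = 0
G(20) = mex{0,4,3,2} = 1
Heap A: G(20) = 1.
Heap B: G(19) = 0.
Combined Grundy value = 1 ⊕ 0 = 1.

1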